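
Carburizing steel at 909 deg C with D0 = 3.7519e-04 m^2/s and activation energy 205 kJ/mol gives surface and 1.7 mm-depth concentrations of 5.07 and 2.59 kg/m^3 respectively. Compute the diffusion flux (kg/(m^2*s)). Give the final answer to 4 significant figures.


Step 1: D = D0 * exp(-Qd/(R*T))
T = 909 + 273.15 = 1182.15 K
D = 3.7519e-04 * exp(-205e3 / (8.314 * 1182.15)) = 3.27919e-13 m^2/s
Step 2: J = D * (C1 - C2) / dx
J = 3.27919e-13 * (5.07 - 2.59) / 1.7e-03
J = 4.784e-10 kg/(m^2*s)


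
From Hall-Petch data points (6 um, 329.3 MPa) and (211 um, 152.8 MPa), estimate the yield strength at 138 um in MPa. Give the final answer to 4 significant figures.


sigma_y = sigma0 + k / sqrt(d)
1/sqrt(d1) = 1/sqrt(6e-06) = 408.248;  1/sqrt(d2) = 68.8428
k = (sigma1 - sigma2) / (1/sqrt(d1) - 1/sqrt(d2)) = (329.3 - 152.8) / (408.248 - 68.8428) = 0.520027 MPa*m^0.5
sigma0 = sigma1 - k/sqrt(d1) = 329.3 - 0.520027*408.248 = 117 MPa
sigma_y(d3) = 117 + 0.520027 / sqrt(1.38e-04) = 161.3 MPa


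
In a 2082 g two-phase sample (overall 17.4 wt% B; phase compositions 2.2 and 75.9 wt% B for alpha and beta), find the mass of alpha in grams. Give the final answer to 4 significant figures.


f_alpha = (C_beta - C0) / (C_beta - C_alpha)
f_alpha = (75.9 - 17.4) / (75.9 - 2.2) = 0.793758
m_alpha = f_alpha * m_total = 0.793758 * 2082 = 1653 g


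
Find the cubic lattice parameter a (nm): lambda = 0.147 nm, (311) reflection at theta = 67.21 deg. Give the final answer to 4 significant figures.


d = lambda / (2*sin(theta))
d = 0.147 / (2*sin(67.21 deg))
d = 0.079724 nm
a = d * sqrt(h^2+k^2+l^2) = 0.079724 * sqrt(11)
a = 0.2644 nm


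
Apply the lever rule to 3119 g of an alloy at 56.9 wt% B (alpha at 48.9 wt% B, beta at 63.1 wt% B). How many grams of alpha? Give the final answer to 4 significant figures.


f_alpha = (C_beta - C0) / (C_beta - C_alpha)
f_alpha = (63.1 - 56.9) / (63.1 - 48.9) = 0.43662
m_alpha = f_alpha * m_total = 0.43662 * 3119 = 1362 g


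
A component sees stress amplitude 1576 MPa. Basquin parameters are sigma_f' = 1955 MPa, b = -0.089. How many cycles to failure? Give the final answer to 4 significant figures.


sigma_a = sigma_f' * (2*Nf)^b
2*Nf = (sigma_a / sigma_f')^(1/b)
2*Nf = (1576 / 1955)^(1/-0.089)
2*Nf = 11.2611
Nf = 5.631 cycles


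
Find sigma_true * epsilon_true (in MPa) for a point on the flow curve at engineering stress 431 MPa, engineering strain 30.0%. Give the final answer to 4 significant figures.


sigma_true = sigma_eng * (1 + epsilon_eng)
sigma_true = 431 * (1 + 0.3) = 560.3 MPa
epsilon_true = ln(1 + epsilon_eng)
epsilon_true = ln(1 + 0.3) = 0.262364
sigma_true * epsilon_true = 560.3 * 0.262364 = 147 MPa


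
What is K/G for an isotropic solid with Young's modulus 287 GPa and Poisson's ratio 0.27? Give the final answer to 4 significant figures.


G = E / (2*(1+nu))
G = 287 / (2*(1+0.27)) = 112.992 GPa
K = E / (3*(1-2*nu))
K = 287 / (3*(1-2*0.27)) = 207.971 GPa
K/G = 207.971 / 112.992 = 1.841


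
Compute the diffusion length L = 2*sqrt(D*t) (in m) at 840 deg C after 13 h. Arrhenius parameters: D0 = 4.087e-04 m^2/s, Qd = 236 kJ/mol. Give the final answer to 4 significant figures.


Step 1: D = D0 * exp(-Qd/(R*T))
T = 1113.15 K
D = 4.087e-04 * exp(-236e3 / (8.314 * 1113.15)) = 3.44103e-15 m^2/s
Step 2: L = 2*sqrt(D*t)
t = 13 h = 46800 s
L = 2*sqrt(3.44103e-15 * 46800) = 2.538e-05 m


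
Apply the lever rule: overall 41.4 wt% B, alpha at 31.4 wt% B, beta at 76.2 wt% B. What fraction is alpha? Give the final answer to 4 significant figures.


f_alpha = (C_beta - C0) / (C_beta - C_alpha)
f_alpha = (76.2 - 41.4) / (76.2 - 31.4)
f_alpha = 0.7768


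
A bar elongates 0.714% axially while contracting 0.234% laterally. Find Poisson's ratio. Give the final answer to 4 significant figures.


nu = -epsilon_lat / epsilon_axial
Lateral strain is contraction (negative), so using magnitudes:
nu = 0.234 / 0.714
nu = 0.3277


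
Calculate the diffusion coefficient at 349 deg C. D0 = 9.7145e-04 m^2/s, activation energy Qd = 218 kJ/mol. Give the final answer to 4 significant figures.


D = D0 * exp(-Qd / (R*T))
T = 622.15 K
D = 9.7145e-04 * exp(-218e3 / (8.314 * 622.15))
D = 4.829e-22 m^2/s


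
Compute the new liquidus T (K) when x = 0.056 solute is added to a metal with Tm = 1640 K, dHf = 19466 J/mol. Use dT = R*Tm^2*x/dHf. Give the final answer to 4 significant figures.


dT = R*Tm^2*x / dHf
dT = 8.314 * 1640^2 * 0.056 / 19466
dT = 64.3293 K
T_new = 1640 - 64.3293 = 1576 K


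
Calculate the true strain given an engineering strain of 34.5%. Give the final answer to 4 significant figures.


epsilon_true = ln(1 + epsilon_eng)
epsilon_true = ln(1 + 0.345)
epsilon_true = 0.2964


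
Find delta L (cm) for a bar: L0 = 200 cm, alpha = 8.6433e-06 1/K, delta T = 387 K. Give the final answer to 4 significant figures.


dL = L0 * alpha * dT
dL = 200 * 8.6433e-06 * 387
dL = 0.669 cm


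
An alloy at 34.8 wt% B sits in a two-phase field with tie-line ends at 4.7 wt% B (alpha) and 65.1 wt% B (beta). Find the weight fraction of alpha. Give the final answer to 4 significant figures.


f_alpha = (C_beta - C0) / (C_beta - C_alpha)
f_alpha = (65.1 - 34.8) / (65.1 - 4.7)
f_alpha = 0.5017


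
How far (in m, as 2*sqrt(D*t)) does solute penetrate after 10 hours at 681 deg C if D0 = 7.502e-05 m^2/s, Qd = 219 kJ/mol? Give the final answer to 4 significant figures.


Step 1: D = D0 * exp(-Qd/(R*T))
T = 954.15 K
D = 7.502e-05 * exp(-219e3 / (8.314 * 954.15)) = 7.68526e-17 m^2/s
Step 2: L = 2*sqrt(D*t)
t = 10 h = 36000 s
L = 2*sqrt(7.68526e-17 * 36000) = 3.327e-06 m


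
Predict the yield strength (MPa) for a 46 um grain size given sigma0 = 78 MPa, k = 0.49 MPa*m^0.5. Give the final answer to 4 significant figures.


sigma_y = sigma0 + k / sqrt(d)
d = 46 um = 4.6e-05 m
sigma_y = 78 + 0.49 / sqrt(4.6e-05)
sigma_y = 150.2 MPa


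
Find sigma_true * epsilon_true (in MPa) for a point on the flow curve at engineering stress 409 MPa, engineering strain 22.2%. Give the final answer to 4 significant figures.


sigma_true = sigma_eng * (1 + epsilon_eng)
sigma_true = 409 * (1 + 0.222) = 499.798 MPa
epsilon_true = ln(1 + epsilon_eng)
epsilon_true = ln(1 + 0.222) = 0.200489
sigma_true * epsilon_true = 499.798 * 0.200489 = 100.2 MPa


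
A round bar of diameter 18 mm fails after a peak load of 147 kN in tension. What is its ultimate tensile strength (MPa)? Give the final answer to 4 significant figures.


A0 = pi*(d/2)^2 = pi*(18/2)^2 = 254.469 mm^2
UTS = F_max / A0 = 147*1000 / 254.469
UTS = 577.7 MPa


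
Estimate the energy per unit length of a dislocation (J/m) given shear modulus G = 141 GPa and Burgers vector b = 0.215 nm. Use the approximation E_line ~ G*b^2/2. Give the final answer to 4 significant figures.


E = G*b^2/2
b = 0.215 nm = 2.15e-10 m
G = 141 GPa = 1.41e+11 Pa
E = 0.5 * 1.41e+11 * (2.15e-10)^2
E = 3.259e-09 J/m


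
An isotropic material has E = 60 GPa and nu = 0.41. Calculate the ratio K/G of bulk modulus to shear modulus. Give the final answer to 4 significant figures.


G = E / (2*(1+nu))
G = 60 / (2*(1+0.41)) = 21.2766 GPa
K = E / (3*(1-2*nu))
K = 60 / (3*(1-2*0.41)) = 111.111 GPa
K/G = 111.111 / 21.2766 = 5.222


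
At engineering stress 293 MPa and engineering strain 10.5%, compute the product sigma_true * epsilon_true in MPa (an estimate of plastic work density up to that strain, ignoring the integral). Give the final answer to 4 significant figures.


sigma_true = sigma_eng * (1 + epsilon_eng)
sigma_true = 293 * (1 + 0.105) = 323.765 MPa
epsilon_true = ln(1 + epsilon_eng)
epsilon_true = ln(1 + 0.105) = 0.0998453
sigma_true * epsilon_true = 323.765 * 0.0998453 = 32.33 MPa


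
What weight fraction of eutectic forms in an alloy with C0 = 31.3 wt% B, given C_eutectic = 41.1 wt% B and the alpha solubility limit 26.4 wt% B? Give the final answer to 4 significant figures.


f_primary = (C_e - C0) / (C_e - C_alpha_max)
f_primary = (41.1 - 31.3) / (41.1 - 26.4)
f_primary = 0.666667
f_eutectic = 1 - 0.666667 = 0.3333


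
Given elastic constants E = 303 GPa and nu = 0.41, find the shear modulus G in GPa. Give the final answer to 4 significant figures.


G = E / (2*(1+nu))
G = 303 / (2*(1+0.41))
G = 107.4 GPa


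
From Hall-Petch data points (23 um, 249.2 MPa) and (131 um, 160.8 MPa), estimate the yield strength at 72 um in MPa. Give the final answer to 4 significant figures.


sigma_y = sigma0 + k / sqrt(d)
1/sqrt(d1) = 1/sqrt(2.3e-05) = 208.514;  1/sqrt(d2) = 87.3704
k = (sigma1 - sigma2) / (1/sqrt(d1) - 1/sqrt(d2)) = (249.2 - 160.8) / (208.514 - 87.3704) = 0.72971 MPa*m^0.5
sigma0 = sigma1 - k/sqrt(d1) = 249.2 - 0.72971*208.514 = 97.0449 MPa
sigma_y(d3) = 97.0449 + 0.72971 / sqrt(7.2e-05) = 183 MPa


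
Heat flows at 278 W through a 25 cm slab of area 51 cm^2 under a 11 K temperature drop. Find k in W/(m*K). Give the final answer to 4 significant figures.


k = Q*L / (A*dT)
L = 0.25 m, A = 5.1e-03 m^2
k = 278 * 0.25 / (5.1e-03 * 11)
k = 1239 W/(m*K)


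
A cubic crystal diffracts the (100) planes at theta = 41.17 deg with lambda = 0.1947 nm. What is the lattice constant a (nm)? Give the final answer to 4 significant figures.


d = lambda / (2*sin(theta))
d = 0.1947 / (2*sin(41.17 deg))
d = 0.147882 nm
a = d * sqrt(h^2+k^2+l^2) = 0.147882 * sqrt(1)
a = 0.1479 nm


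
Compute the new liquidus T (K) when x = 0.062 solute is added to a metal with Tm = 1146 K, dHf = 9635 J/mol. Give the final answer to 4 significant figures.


dT = R*Tm^2*x / dHf
dT = 8.314 * 1146^2 * 0.062 / 9635
dT = 70.2618 K
T_new = 1146 - 70.2618 = 1076 K


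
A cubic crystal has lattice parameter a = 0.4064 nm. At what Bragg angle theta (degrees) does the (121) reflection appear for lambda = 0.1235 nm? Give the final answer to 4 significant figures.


d = a / sqrt(h^2+k^2+l^2)
d = 0.4064 / sqrt(6) = 0.165912 nm
lambda = 2*d*sin(theta)  =>  sin(theta) = lambda / (2*d)
sin(theta) = 0.1235 / (2 * 0.165912) = 0.372185
theta = 21.85 deg


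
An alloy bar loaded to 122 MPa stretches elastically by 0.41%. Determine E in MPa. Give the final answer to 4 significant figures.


E = sigma / epsilon
epsilon = 0.41% = 4.1e-03
E = 122 / 4.1e-03
E = 29760 MPa


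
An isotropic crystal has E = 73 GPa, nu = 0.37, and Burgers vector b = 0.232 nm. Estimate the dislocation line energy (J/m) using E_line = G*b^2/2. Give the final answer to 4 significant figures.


Step 1: G = E / (2*(1+nu))
G = 73 / (2*(1+0.37)) = 26.6423 GPa = 2.66423e+10 Pa
Step 2: E_line = G*b^2/2
b = 0.232 nm = 2.32e-10 m
E_line = 0.5 * 2.66423e+10 * (2.32e-10)^2 = 7.17e-10 J/m


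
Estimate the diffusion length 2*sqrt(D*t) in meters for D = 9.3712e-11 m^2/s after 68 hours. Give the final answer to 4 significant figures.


t = 68 hr = 244800 s
Diffusion length = 2*sqrt(D*t)
= 2*sqrt(9.3712e-11 * 244800)
= 9.579e-03 m


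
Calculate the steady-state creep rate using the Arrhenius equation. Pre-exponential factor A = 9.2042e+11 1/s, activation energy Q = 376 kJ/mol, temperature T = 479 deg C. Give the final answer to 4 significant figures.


rate = A * exp(-Q / (R*T))
T = 479 + 273.15 = 752.15 K
rate = 9.2042e+11 * exp(-376e3 / (8.314 * 752.15))
rate = 7.095e-15 1/s


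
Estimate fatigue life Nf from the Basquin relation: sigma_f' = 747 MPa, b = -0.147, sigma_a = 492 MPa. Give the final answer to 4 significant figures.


sigma_a = sigma_f' * (2*Nf)^b
2*Nf = (sigma_a / sigma_f')^(1/b)
2*Nf = (492 / 747)^(1/-0.147)
2*Nf = 17.1282
Nf = 8.564 cycles


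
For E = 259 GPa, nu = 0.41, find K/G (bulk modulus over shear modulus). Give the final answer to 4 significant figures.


G = E / (2*(1+nu))
G = 259 / (2*(1+0.41)) = 91.844 GPa
K = E / (3*(1-2*nu))
K = 259 / (3*(1-2*0.41)) = 479.63 GPa
K/G = 479.63 / 91.844 = 5.222


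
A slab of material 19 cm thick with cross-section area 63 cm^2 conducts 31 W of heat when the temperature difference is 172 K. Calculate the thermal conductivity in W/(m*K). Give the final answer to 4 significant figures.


k = Q*L / (A*dT)
L = 0.19 m, A = 6.3e-03 m^2
k = 31 * 0.19 / (6.3e-03 * 172)
k = 5.436 W/(m*K)


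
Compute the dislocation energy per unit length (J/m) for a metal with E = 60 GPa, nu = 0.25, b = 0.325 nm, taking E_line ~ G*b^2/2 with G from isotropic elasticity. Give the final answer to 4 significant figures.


Step 1: G = E / (2*(1+nu))
G = 60 / (2*(1+0.25)) = 24 GPa = 2.4e+10 Pa
Step 2: E_line = G*b^2/2
b = 0.325 nm = 3.25e-10 m
E_line = 0.5 * 2.4e+10 * (3.25e-10)^2 = 1.268e-09 J/m


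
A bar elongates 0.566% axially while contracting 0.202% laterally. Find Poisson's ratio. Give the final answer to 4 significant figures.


nu = -epsilon_lat / epsilon_axial
Lateral strain is contraction (negative), so using magnitudes:
nu = 0.202 / 0.566
nu = 0.3569


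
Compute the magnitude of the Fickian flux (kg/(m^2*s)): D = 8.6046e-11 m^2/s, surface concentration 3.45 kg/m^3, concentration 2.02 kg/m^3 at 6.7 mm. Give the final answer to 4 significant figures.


J = -D * (dC/dx) = D * (C1 - C2) / dx
J = 8.6046e-11 * (3.45 - 2.02) / 6.7e-03
J = 1.837e-08 kg/(m^2*s)


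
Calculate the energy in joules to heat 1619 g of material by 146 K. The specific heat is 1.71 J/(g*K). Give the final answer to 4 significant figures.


Q = m * cp * dT
Q = 1619 * 1.71 * 146
Q = 404200 J


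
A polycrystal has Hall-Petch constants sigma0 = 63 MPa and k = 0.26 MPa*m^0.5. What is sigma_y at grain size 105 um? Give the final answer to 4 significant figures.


sigma_y = sigma0 + k / sqrt(d)
d = 105 um = 1.05e-04 m
sigma_y = 63 + 0.26 / sqrt(1.05e-04)
sigma_y = 88.37 MPa


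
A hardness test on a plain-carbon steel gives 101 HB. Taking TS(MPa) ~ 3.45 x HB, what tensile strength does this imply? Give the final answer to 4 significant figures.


TS (MPa) = 3.45 * HB
TS = 3.45 * 101
TS = 348.5 MPa


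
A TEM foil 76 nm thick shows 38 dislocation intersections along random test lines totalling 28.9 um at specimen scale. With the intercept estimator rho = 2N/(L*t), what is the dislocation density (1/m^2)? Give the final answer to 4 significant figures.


rho = 2N / (L * t)
L = 28.9 um = 2.89e-05 m, t = 76 nm = 7.6e-08 m
rho = 2 * 38 / (2.89e-05 * 7.6e-08)
rho = 3.46e+13 1/m^2


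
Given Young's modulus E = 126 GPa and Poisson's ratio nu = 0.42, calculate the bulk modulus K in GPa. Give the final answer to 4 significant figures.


K = E / (3*(1-2*nu))
K = 126 / (3*(1-2*0.42))
K = 262.5 GPa


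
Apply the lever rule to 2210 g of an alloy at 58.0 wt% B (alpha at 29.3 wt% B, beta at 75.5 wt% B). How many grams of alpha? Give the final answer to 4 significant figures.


f_alpha = (C_beta - C0) / (C_beta - C_alpha)
f_alpha = (75.5 - 58.0) / (75.5 - 29.3) = 0.378788
m_alpha = f_alpha * m_total = 0.378788 * 2210 = 837.1 g


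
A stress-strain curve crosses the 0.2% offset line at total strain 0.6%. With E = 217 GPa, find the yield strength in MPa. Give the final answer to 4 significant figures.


Offset strain = 0.002
Elastic strain at yield = total_strain - offset = 6e-03 - 0.002 = 4e-03
sigma_y = E * elastic_strain = 217000 * 4e-03
sigma_y = 868 MPa


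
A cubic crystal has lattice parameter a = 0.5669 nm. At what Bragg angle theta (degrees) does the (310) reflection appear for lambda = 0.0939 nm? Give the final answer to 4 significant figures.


d = a / sqrt(h^2+k^2+l^2)
d = 0.5669 / sqrt(10) = 0.17927 nm
lambda = 2*d*sin(theta)  =>  sin(theta) = lambda / (2*d)
sin(theta) = 0.0939 / (2 * 0.17927) = 0.261896
theta = 15.18 deg


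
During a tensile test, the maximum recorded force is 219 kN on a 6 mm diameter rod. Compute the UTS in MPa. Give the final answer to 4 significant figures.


A0 = pi*(d/2)^2 = pi*(6/2)^2 = 28.2743 mm^2
UTS = F_max / A0 = 219*1000 / 28.2743
UTS = 7746 MPa


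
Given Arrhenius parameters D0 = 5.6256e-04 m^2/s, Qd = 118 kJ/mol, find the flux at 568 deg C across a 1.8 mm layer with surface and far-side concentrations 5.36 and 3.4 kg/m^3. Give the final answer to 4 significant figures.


Step 1: D = D0 * exp(-Qd/(R*T))
T = 568 + 273.15 = 841.15 K
D = 5.6256e-04 * exp(-118e3 / (8.314 * 841.15)) = 2.6437e-11 m^2/s
Step 2: J = D * (C1 - C2) / dx
J = 2.6437e-11 * (5.36 - 3.4) / 1.8e-03
J = 2.879e-08 kg/(m^2*s)


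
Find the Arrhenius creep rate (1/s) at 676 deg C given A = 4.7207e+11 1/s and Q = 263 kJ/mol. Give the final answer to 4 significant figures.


rate = A * exp(-Q / (R*T))
T = 676 + 273.15 = 949.15 K
rate = 4.7207e+11 * exp(-263e3 / (8.314 * 949.15))
rate = 1.584e-03 1/s


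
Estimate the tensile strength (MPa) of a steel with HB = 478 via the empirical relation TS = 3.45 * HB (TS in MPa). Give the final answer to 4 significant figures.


TS (MPa) = 3.45 * HB
TS = 3.45 * 478
TS = 1649 MPa


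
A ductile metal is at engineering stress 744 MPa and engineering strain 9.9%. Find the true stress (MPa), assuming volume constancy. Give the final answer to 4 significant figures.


sigma_true = sigma_eng * (1 + epsilon_eng)
sigma_true = 744 * (1 + 0.099)
sigma_true = 817.7 MPa


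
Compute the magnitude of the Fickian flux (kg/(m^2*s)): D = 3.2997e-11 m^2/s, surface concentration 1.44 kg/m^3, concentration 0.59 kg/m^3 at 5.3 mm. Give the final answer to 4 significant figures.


J = -D * (dC/dx) = D * (C1 - C2) / dx
J = 3.2997e-11 * (1.44 - 0.59) / 5.3e-03
J = 5.292e-09 kg/(m^2*s)


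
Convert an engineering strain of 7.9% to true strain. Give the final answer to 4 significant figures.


epsilon_true = ln(1 + epsilon_eng)
epsilon_true = ln(1 + 0.079)
epsilon_true = 0.07603


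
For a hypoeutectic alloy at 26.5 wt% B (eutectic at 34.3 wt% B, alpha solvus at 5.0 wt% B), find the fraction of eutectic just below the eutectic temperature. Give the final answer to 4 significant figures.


f_primary = (C_e - C0) / (C_e - C_alpha_max)
f_primary = (34.3 - 26.5) / (34.3 - 5.0)
f_primary = 0.266212
f_eutectic = 1 - 0.266212 = 0.7338


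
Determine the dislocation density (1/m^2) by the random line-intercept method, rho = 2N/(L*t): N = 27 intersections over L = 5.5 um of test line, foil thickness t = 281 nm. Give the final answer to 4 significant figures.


rho = 2N / (L * t)
L = 5.5 um = 5.5e-06 m, t = 281 nm = 2.81e-07 m
rho = 2 * 27 / (5.5e-06 * 2.81e-07)
rho = 3.494e+13 1/m^2


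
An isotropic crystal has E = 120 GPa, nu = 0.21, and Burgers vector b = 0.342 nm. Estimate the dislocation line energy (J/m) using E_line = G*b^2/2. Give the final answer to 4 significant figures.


Step 1: G = E / (2*(1+nu))
G = 120 / (2*(1+0.21)) = 49.5868 GPa = 4.95868e+10 Pa
Step 2: E_line = G*b^2/2
b = 0.342 nm = 3.42e-10 m
E_line = 0.5 * 4.95868e+10 * (3.42e-10)^2 = 2.9e-09 J/m


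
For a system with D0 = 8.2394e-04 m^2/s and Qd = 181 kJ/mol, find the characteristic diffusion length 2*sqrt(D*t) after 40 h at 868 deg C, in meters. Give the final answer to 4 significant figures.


Step 1: D = D0 * exp(-Qd/(R*T))
T = 1141.15 K
D = 8.2394e-04 * exp(-181e3 / (8.314 * 1141.15)) = 4.27129e-12 m^2/s
Step 2: L = 2*sqrt(D*t)
t = 40 h = 144000 s
L = 2*sqrt(4.27129e-12 * 144000) = 1.569e-03 m


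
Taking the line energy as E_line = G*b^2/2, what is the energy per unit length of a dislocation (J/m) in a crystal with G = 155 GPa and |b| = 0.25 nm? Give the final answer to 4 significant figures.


E = G*b^2/2
b = 0.25 nm = 2.5e-10 m
G = 155 GPa = 1.55e+11 Pa
E = 0.5 * 1.55e+11 * (2.5e-10)^2
E = 4.844e-09 J/m


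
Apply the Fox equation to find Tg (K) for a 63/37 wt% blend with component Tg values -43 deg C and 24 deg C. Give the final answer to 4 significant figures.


1/Tg = w1/Tg1 + w2/Tg2 (in Kelvin)
Tg1 = 230.15 K, Tg2 = 297.15 K
1/Tg = 0.63/230.15 + 0.37/297.15
Tg = 251.1 K


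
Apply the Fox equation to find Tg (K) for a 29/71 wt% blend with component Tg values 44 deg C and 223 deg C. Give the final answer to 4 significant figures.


1/Tg = w1/Tg1 + w2/Tg2 (in Kelvin)
Tg1 = 317.15 K, Tg2 = 496.15 K
1/Tg = 0.29/317.15 + 0.71/496.15
Tg = 426.4 K


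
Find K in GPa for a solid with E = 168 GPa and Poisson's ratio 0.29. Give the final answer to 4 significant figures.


K = E / (3*(1-2*nu))
K = 168 / (3*(1-2*0.29))
K = 133.3 GPa


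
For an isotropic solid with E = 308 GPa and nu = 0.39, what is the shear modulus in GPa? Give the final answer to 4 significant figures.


G = E / (2*(1+nu))
G = 308 / (2*(1+0.39))
G = 110.8 GPa


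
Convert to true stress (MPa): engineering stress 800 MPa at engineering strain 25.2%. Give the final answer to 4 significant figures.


sigma_true = sigma_eng * (1 + epsilon_eng)
sigma_true = 800 * (1 + 0.252)
sigma_true = 1002 MPa


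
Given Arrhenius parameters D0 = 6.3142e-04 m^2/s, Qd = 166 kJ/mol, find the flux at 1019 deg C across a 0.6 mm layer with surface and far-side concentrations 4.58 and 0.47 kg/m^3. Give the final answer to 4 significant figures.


Step 1: D = D0 * exp(-Qd/(R*T))
T = 1019 + 273.15 = 1292.15 K
D = 6.3142e-04 * exp(-166e3 / (8.314 * 1292.15)) = 1.22912e-10 m^2/s
Step 2: J = D * (C1 - C2) / dx
J = 1.22912e-10 * (4.58 - 0.47) / 6e-04
J = 8.419e-07 kg/(m^2*s)


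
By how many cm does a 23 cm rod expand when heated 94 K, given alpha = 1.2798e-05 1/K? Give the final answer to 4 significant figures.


dL = L0 * alpha * dT
dL = 23 * 1.2798e-05 * 94
dL = 0.02767 cm


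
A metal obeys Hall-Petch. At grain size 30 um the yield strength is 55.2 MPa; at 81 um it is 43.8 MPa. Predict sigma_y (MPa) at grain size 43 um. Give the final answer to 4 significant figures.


sigma_y = sigma0 + k / sqrt(d)
1/sqrt(d1) = 1/sqrt(3e-05) = 182.574;  1/sqrt(d2) = 111.111
k = (sigma1 - sigma2) / (1/sqrt(d1) - 1/sqrt(d2)) = (55.2 - 43.8) / (182.574 - 111.111) = 0.159523 MPa*m^0.5
sigma0 = sigma1 - k/sqrt(d1) = 55.2 - 0.159523*182.574 = 26.0752 MPa
sigma_y(d3) = 26.0752 + 0.159523 / sqrt(4.3e-05) = 50.4 MPa


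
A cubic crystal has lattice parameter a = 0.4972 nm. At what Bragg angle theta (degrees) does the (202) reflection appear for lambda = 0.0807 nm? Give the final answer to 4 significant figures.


d = a / sqrt(h^2+k^2+l^2)
d = 0.4972 / sqrt(8) = 0.175787 nm
lambda = 2*d*sin(theta)  =>  sin(theta) = lambda / (2*d)
sin(theta) = 0.0807 / (2 * 0.175787) = 0.229539
theta = 13.27 deg


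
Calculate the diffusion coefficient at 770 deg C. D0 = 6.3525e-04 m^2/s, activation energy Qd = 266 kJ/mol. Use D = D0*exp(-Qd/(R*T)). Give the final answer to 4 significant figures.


D = D0 * exp(-Qd / (R*T))
T = 1043.15 K
D = 6.3525e-04 * exp(-266e3 / (8.314 * 1043.15))
D = 3.039e-17 m^2/s


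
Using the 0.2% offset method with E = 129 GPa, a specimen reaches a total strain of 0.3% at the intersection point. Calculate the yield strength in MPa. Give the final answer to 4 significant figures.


Offset strain = 0.002
Elastic strain at yield = total_strain - offset = 3e-03 - 0.002 = 1e-03
sigma_y = E * elastic_strain = 129000 * 1e-03
sigma_y = 129 MPa


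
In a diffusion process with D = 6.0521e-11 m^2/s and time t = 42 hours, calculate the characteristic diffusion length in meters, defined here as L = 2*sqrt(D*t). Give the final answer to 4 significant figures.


t = 42 hr = 151200 s
Diffusion length = 2*sqrt(D*t)
= 2*sqrt(6.0521e-11 * 151200)
= 6.05e-03 m


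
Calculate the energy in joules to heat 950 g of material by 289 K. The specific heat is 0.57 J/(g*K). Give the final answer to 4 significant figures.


Q = m * cp * dT
Q = 950 * 0.57 * 289
Q = 156500 J


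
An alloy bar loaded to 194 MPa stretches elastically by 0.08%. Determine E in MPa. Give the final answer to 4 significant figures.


E = sigma / epsilon
epsilon = 0.08% = 8e-04
E = 194 / 8e-04
E = 242500 MPa


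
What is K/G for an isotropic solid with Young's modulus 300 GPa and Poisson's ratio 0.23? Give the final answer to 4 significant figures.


G = E / (2*(1+nu))
G = 300 / (2*(1+0.23)) = 121.951 GPa
K = E / (3*(1-2*nu))
K = 300 / (3*(1-2*0.23)) = 185.185 GPa
K/G = 185.185 / 121.951 = 1.519


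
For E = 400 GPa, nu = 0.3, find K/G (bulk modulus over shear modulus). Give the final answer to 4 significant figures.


G = E / (2*(1+nu))
G = 400 / (2*(1+0.3)) = 153.846 GPa
K = E / (3*(1-2*nu))
K = 400 / (3*(1-2*0.3)) = 333.333 GPa
K/G = 333.333 / 153.846 = 2.167


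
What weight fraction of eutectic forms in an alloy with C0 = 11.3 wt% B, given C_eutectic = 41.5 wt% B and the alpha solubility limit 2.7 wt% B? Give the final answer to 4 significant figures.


f_primary = (C_e - C0) / (C_e - C_alpha_max)
f_primary = (41.5 - 11.3) / (41.5 - 2.7)
f_primary = 0.778351
f_eutectic = 1 - 0.778351 = 0.2216


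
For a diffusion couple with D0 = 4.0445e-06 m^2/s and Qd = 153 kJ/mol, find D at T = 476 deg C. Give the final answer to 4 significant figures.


D = D0 * exp(-Qd / (R*T))
T = 749.15 K
D = 4.0445e-06 * exp(-153e3 / (8.314 * 749.15))
D = 8.68e-17 m^2/s


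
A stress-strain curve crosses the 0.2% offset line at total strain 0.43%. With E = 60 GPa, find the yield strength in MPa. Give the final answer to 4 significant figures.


Offset strain = 0.002
Elastic strain at yield = total_strain - offset = 4.3e-03 - 0.002 = 2.3e-03
sigma_y = E * elastic_strain = 60000 * 2.3e-03
sigma_y = 138 MPa


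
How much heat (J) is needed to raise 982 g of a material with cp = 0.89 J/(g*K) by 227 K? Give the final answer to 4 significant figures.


Q = m * cp * dT
Q = 982 * 0.89 * 227
Q = 198400 J


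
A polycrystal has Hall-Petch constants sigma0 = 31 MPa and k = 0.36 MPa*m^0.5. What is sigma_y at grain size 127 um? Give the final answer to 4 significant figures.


sigma_y = sigma0 + k / sqrt(d)
d = 127 um = 1.27e-04 m
sigma_y = 31 + 0.36 / sqrt(1.27e-04)
sigma_y = 62.94 MPa


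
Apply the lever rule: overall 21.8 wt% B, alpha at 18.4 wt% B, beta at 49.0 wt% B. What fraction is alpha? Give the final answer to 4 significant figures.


f_alpha = (C_beta - C0) / (C_beta - C_alpha)
f_alpha = (49.0 - 21.8) / (49.0 - 18.4)
f_alpha = 0.8889


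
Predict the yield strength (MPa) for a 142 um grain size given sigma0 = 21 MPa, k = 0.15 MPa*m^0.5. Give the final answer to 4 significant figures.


sigma_y = sigma0 + k / sqrt(d)
d = 142 um = 1.42e-04 m
sigma_y = 21 + 0.15 / sqrt(1.42e-04)
sigma_y = 33.59 MPa


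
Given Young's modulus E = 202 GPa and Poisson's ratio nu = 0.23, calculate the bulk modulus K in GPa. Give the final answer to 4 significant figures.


K = E / (3*(1-2*nu))
K = 202 / (3*(1-2*0.23))
K = 124.7 GPa


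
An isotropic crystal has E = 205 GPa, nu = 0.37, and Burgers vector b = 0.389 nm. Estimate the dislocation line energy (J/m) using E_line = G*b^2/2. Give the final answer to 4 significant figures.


Step 1: G = E / (2*(1+nu))
G = 205 / (2*(1+0.37)) = 74.8175 GPa = 7.48175e+10 Pa
Step 2: E_line = G*b^2/2
b = 0.389 nm = 3.89e-10 m
E_line = 0.5 * 7.48175e+10 * (3.89e-10)^2 = 5.661e-09 J/m


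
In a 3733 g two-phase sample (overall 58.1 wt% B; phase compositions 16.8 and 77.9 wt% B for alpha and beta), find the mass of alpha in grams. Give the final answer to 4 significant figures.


f_alpha = (C_beta - C0) / (C_beta - C_alpha)
f_alpha = (77.9 - 58.1) / (77.9 - 16.8) = 0.324059
m_alpha = f_alpha * m_total = 0.324059 * 3733 = 1210 g


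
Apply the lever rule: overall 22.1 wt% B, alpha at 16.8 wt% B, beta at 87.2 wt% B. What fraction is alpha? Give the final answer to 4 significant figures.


f_alpha = (C_beta - C0) / (C_beta - C_alpha)
f_alpha = (87.2 - 22.1) / (87.2 - 16.8)
f_alpha = 0.9247


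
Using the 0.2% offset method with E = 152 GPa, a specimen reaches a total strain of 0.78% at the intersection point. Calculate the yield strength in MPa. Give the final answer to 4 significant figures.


Offset strain = 0.002
Elastic strain at yield = total_strain - offset = 7.8e-03 - 0.002 = 5.8e-03
sigma_y = E * elastic_strain = 152000 * 5.8e-03
sigma_y = 881.6 MPa


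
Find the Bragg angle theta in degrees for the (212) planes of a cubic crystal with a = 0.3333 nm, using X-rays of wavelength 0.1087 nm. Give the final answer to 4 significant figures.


d = a / sqrt(h^2+k^2+l^2)
d = 0.3333 / sqrt(9) = 0.1111 nm
lambda = 2*d*sin(theta)  =>  sin(theta) = lambda / (2*d)
sin(theta) = 0.1087 / (2 * 0.1111) = 0.489199
theta = 29.29 deg


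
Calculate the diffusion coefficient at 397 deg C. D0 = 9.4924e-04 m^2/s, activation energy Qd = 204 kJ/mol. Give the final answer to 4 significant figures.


D = D0 * exp(-Qd / (R*T))
T = 670.15 K
D = 9.4924e-04 * exp(-204e3 / (8.314 * 670.15))
D = 1.191e-19 m^2/s


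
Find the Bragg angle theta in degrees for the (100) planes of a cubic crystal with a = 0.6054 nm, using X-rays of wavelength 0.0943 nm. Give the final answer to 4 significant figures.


d = a / sqrt(h^2+k^2+l^2)
d = 0.6054 / sqrt(1) = 0.6054 nm
lambda = 2*d*sin(theta)  =>  sin(theta) = lambda / (2*d)
sin(theta) = 0.0943 / (2 * 0.6054) = 0.0778824
theta = 4.467 deg


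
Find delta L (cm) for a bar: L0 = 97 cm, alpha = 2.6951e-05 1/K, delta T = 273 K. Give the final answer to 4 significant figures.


dL = L0 * alpha * dT
dL = 97 * 2.6951e-05 * 273
dL = 0.7137 cm


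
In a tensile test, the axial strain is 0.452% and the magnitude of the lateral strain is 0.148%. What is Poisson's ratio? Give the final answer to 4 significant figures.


nu = -epsilon_lat / epsilon_axial
Lateral strain is contraction (negative), so using magnitudes:
nu = 0.148 / 0.452
nu = 0.3274


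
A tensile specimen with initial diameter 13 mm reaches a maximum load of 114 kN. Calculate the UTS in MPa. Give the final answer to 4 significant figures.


A0 = pi*(d/2)^2 = pi*(13/2)^2 = 132.732 mm^2
UTS = F_max / A0 = 114*1000 / 132.732
UTS = 858.9 MPa


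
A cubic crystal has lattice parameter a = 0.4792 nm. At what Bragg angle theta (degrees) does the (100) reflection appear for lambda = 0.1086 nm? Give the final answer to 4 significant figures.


d = a / sqrt(h^2+k^2+l^2)
d = 0.4792 / sqrt(1) = 0.4792 nm
lambda = 2*d*sin(theta)  =>  sin(theta) = lambda / (2*d)
sin(theta) = 0.1086 / (2 * 0.4792) = 0.113314
theta = 6.506 deg


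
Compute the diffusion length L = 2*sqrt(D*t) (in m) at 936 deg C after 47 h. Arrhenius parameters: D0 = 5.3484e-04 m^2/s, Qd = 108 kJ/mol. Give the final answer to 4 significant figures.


Step 1: D = D0 * exp(-Qd/(R*T))
T = 1209.15 K
D = 5.3484e-04 * exp(-108e3 / (8.314 * 1209.15)) = 1.15482e-08 m^2/s
Step 2: L = 2*sqrt(D*t)
t = 47 h = 169200 s
L = 2*sqrt(1.15482e-08 * 169200) = 0.08841 m


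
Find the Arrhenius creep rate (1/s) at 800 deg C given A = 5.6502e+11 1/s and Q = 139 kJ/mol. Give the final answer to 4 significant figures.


rate = A * exp(-Q / (R*T))
T = 800 + 273.15 = 1073.15 K
rate = 5.6502e+11 * exp(-139e3 / (8.314 * 1073.15))
rate = 96850 1/s


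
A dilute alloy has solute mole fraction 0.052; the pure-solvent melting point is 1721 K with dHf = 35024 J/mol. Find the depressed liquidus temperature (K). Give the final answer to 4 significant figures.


dT = R*Tm^2*x / dHf
dT = 8.314 * 1721^2 * 0.052 / 35024
dT = 36.5603 K
T_new = 1721 - 36.5603 = 1684 K


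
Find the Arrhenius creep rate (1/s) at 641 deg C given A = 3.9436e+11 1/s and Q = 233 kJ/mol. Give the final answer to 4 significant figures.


rate = A * exp(-Q / (R*T))
T = 641 + 273.15 = 914.15 K
rate = 3.9436e+11 * exp(-233e3 / (8.314 * 914.15))
rate = 0.01913 1/s


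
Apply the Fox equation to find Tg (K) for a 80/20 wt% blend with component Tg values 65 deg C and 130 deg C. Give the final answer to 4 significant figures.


1/Tg = w1/Tg1 + w2/Tg2 (in Kelvin)
Tg1 = 338.15 K, Tg2 = 403.15 K
1/Tg = 0.8/338.15 + 0.2/403.15
Tg = 349.4 K


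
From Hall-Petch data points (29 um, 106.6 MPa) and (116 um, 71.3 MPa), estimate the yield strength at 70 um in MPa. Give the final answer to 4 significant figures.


sigma_y = sigma0 + k / sqrt(d)
1/sqrt(d1) = 1/sqrt(2.9e-05) = 185.695;  1/sqrt(d2) = 92.8477
k = (sigma1 - sigma2) / (1/sqrt(d1) - 1/sqrt(d2)) = (106.6 - 71.3) / (185.695 - 92.8477) = 0.380193 MPa*m^0.5
sigma0 = sigma1 - k/sqrt(d1) = 106.6 - 0.380193*185.695 = 36 MPa
sigma_y(d3) = 36 + 0.380193 / sqrt(7e-05) = 81.44 MPa


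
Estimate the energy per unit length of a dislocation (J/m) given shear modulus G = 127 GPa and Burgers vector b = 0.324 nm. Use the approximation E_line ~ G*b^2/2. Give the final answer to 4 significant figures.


E = G*b^2/2
b = 0.324 nm = 3.24e-10 m
G = 127 GPa = 1.27e+11 Pa
E = 0.5 * 1.27e+11 * (3.24e-10)^2
E = 6.666e-09 J/m


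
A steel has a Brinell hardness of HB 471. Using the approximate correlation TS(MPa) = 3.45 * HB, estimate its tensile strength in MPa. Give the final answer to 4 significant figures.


TS (MPa) = 3.45 * HB
TS = 3.45 * 471
TS = 1625 MPa


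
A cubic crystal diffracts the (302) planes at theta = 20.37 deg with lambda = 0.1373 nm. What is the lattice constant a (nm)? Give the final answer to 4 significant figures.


d = lambda / (2*sin(theta))
d = 0.1373 / (2*sin(20.37 deg))
d = 0.197224 nm
a = d * sqrt(h^2+k^2+l^2) = 0.197224 * sqrt(13)
a = 0.7111 nm


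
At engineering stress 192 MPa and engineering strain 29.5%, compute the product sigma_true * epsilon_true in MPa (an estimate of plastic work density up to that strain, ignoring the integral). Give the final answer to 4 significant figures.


sigma_true = sigma_eng * (1 + epsilon_eng)
sigma_true = 192 * (1 + 0.295) = 248.64 MPa
epsilon_true = ln(1 + epsilon_eng)
epsilon_true = ln(1 + 0.295) = 0.258511
sigma_true * epsilon_true = 248.64 * 0.258511 = 64.28 MPa


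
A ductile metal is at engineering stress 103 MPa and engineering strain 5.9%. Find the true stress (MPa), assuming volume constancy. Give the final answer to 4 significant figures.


sigma_true = sigma_eng * (1 + epsilon_eng)
sigma_true = 103 * (1 + 0.059)
sigma_true = 109.1 MPa


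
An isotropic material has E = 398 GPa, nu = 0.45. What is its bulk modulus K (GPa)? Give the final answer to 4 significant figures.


K = E / (3*(1-2*nu))
K = 398 / (3*(1-2*0.45))
K = 1327 GPa


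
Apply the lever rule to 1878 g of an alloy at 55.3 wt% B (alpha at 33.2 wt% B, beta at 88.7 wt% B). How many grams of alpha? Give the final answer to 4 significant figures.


f_alpha = (C_beta - C0) / (C_beta - C_alpha)
f_alpha = (88.7 - 55.3) / (88.7 - 33.2) = 0.601802
m_alpha = f_alpha * m_total = 0.601802 * 1878 = 1130 g


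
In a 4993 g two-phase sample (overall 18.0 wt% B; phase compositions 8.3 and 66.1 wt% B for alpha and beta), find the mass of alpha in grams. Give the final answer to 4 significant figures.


f_alpha = (C_beta - C0) / (C_beta - C_alpha)
f_alpha = (66.1 - 18.0) / (66.1 - 8.3) = 0.83218
m_alpha = f_alpha * m_total = 0.83218 * 4993 = 4155 g


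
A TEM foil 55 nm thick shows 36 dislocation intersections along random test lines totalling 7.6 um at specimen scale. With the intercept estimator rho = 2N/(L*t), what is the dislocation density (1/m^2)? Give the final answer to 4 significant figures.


rho = 2N / (L * t)
L = 7.6 um = 7.6e-06 m, t = 55 nm = 5.5e-08 m
rho = 2 * 36 / (7.6e-06 * 5.5e-08)
rho = 1.722e+14 1/m^2


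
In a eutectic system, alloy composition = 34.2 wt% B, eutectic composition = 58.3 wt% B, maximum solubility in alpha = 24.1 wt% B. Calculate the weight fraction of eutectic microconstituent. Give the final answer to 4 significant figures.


f_primary = (C_e - C0) / (C_e - C_alpha_max)
f_primary = (58.3 - 34.2) / (58.3 - 24.1)
f_primary = 0.704678
f_eutectic = 1 - 0.704678 = 0.2953


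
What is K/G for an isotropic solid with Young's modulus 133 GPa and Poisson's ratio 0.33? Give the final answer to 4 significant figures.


G = E / (2*(1+nu))
G = 133 / (2*(1+0.33)) = 50 GPa
K = E / (3*(1-2*nu))
K = 133 / (3*(1-2*0.33)) = 130.392 GPa
K/G = 130.392 / 50 = 2.608


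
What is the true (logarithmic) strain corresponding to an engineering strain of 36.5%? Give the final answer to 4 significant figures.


epsilon_true = ln(1 + epsilon_eng)
epsilon_true = ln(1 + 0.365)
epsilon_true = 0.3112


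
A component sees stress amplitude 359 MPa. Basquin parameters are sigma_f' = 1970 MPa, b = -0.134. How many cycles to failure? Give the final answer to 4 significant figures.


sigma_a = sigma_f' * (2*Nf)^b
2*Nf = (sigma_a / sigma_f')^(1/b)
2*Nf = (359 / 1970)^(1/-0.134)
2*Nf = 329382
Nf = 164700 cycles


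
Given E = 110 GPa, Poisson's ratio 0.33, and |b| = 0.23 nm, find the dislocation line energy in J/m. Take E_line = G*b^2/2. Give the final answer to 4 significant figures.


Step 1: G = E / (2*(1+nu))
G = 110 / (2*(1+0.33)) = 41.3534 GPa = 4.13534e+10 Pa
Step 2: E_line = G*b^2/2
b = 0.23 nm = 2.3e-10 m
E_line = 0.5 * 4.13534e+10 * (2.3e-10)^2 = 1.094e-09 J/m


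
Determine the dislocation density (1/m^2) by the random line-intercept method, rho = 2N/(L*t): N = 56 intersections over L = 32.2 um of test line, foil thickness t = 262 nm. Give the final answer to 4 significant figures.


rho = 2N / (L * t)
L = 32.2 um = 3.22e-05 m, t = 262 nm = 2.62e-07 m
rho = 2 * 56 / (3.22e-05 * 2.62e-07)
rho = 1.328e+13 1/m^2


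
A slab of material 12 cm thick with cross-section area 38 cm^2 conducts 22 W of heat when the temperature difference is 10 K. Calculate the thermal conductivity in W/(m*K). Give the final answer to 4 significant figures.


k = Q*L / (A*dT)
L = 0.12 m, A = 3.8e-03 m^2
k = 22 * 0.12 / (3.8e-03 * 10)
k = 69.47 W/(m*K)


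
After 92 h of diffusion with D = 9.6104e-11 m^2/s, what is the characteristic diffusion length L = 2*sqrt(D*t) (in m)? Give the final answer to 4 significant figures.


t = 92 hr = 331200 s
Diffusion length = 2*sqrt(D*t)
= 2*sqrt(9.6104e-11 * 331200)
= 0.01128 m


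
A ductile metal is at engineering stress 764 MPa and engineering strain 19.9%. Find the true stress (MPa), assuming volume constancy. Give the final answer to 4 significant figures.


sigma_true = sigma_eng * (1 + epsilon_eng)
sigma_true = 764 * (1 + 0.199)
sigma_true = 916 MPa


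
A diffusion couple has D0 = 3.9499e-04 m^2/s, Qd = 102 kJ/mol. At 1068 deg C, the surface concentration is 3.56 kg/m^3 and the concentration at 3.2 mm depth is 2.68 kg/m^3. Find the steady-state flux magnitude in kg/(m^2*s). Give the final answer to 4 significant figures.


Step 1: D = D0 * exp(-Qd/(R*T))
T = 1068 + 273.15 = 1341.15 K
D = 3.9499e-04 * exp(-102e3 / (8.314 * 1341.15)) = 4.20516e-08 m^2/s
Step 2: J = D * (C1 - C2) / dx
J = 4.20516e-08 * (3.56 - 2.68) / 3.2e-03
J = 1.156e-05 kg/(m^2*s)


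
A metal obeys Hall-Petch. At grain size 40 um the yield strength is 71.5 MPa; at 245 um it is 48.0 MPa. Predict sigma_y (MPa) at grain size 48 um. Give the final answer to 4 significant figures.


sigma_y = sigma0 + k / sqrt(d)
1/sqrt(d1) = 1/sqrt(4e-05) = 158.114;  1/sqrt(d2) = 63.8877
k = (sigma1 - sigma2) / (1/sqrt(d1) - 1/sqrt(d2)) = (71.5 - 48.0) / (158.114 - 63.8877) = 0.2494 MPa*m^0.5
sigma0 = sigma1 - k/sqrt(d1) = 71.5 - 0.2494*158.114 = 32.0664 MPa
sigma_y(d3) = 32.0664 + 0.2494 / sqrt(4.8e-05) = 68.06 MPa


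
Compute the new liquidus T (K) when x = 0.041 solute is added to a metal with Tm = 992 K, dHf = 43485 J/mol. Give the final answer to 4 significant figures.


dT = R*Tm^2*x / dHf
dT = 8.314 * 992^2 * 0.041 / 43485
dT = 7.71397 K
T_new = 992 - 7.71397 = 984.3 K


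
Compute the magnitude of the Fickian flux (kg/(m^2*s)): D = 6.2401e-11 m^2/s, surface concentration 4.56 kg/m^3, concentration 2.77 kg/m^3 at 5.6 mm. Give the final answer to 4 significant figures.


J = -D * (dC/dx) = D * (C1 - C2) / dx
J = 6.2401e-11 * (4.56 - 2.77) / 5.6e-03
J = 1.995e-08 kg/(m^2*s)


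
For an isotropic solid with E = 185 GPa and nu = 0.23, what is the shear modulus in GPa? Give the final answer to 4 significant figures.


G = E / (2*(1+nu))
G = 185 / (2*(1+0.23))
G = 75.2 GPa


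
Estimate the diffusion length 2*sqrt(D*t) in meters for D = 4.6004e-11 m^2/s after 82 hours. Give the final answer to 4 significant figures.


t = 82 hr = 295200 s
Diffusion length = 2*sqrt(D*t)
= 2*sqrt(4.6004e-11 * 295200)
= 7.37e-03 m
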